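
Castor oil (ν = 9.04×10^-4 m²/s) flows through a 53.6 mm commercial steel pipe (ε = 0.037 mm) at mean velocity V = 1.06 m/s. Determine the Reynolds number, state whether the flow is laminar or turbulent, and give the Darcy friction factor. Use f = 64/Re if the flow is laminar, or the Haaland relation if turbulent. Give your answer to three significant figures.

Re ≈ 62.8; laminar; f = 64/Re ≈ 1.02

Re = VD/ν = 1.060·0.0536/9.04×10^-4 = 62.8
Re < 2300 → laminar → f = 64/Re = 1.018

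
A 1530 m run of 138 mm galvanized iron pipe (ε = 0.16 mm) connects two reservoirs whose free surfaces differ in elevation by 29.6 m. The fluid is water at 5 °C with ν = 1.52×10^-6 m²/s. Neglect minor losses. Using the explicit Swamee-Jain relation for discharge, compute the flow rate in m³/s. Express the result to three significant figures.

Swamee-Jain (Type II): Q = -0.965·√(gD⁵h_f/L)·ln[ε/(3.7D) + √(3.17ν²L/(gD³h_f))]
√(gD⁵h_f/L) = √(9.81·0.138⁵·29.6/1530) = 0.003082
ε/(3.7D) = 3.13×10^-4; √(3.17ν²L/(gD³h_f)) = 1.21×10^-4
Q = -0.965·0.003082·ln(4.345×10^-4) = 0.02302 m³/s
Check: V = 1.54 m/s, Re = 1.40×10^5, f = 0.02229, h_f = 29.8 m ≈ 29.6 m ✓

Q ≈ 0.0230 m³/s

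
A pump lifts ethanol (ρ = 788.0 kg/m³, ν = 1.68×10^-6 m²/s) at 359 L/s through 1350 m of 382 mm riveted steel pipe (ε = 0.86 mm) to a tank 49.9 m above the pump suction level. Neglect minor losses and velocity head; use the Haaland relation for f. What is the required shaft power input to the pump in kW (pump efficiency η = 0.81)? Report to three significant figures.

V = 4Q/(πD²) = 3.132 m/s; Re = 7.12×10^5; ε/D = 0.00225; f = 0.02443
h_f = f(L/D)V²/2g = 43.18 m
Total head H = z + h_f = 49.9 + 43.18 = 93.08 m
P_hyd = ρgQH = 788.0·9.81·0.359·93.08 = 258.3 kW
P_shaft = P_hyd/η = 258.3/0.81 = 318.9 kW

P_shaft ≈ 319 kW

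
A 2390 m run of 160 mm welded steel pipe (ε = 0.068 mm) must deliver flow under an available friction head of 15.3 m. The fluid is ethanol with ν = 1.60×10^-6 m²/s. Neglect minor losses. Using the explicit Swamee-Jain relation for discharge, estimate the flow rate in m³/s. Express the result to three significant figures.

Swamee-Jain (Type II): Q = -0.965·√(gD⁵h_f/L)·ln[ε/(3.7D) + √(3.17ν²L/(gD³h_f))]
√(gD⁵h_f/L) = √(9.81·0.160⁵·15.3/2390) = 0.002566
ε/(3.7D) = 1.15×10^-4; √(3.17ν²L/(gD³h_f)) = 1.78×10^-4
Q = -0.965·0.002566·ln(2.925×10^-4) = 0.02015 m³/s
Check: V = 1.00 m/s, Re = 1.00×10^5, f = 0.02008, h_f = 15.4 m ≈ 15.3 m ✓

Q ≈ 0.0202 m³/s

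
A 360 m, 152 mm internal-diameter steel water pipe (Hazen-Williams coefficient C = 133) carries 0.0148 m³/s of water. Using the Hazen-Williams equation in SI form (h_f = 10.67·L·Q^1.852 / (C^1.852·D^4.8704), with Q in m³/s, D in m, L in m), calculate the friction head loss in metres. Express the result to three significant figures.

h_f = 10.67·360·0.0148^1.852 / (133^1.852·0.152^4.8704) = 1.767 m

h_f ≈ 1.77 m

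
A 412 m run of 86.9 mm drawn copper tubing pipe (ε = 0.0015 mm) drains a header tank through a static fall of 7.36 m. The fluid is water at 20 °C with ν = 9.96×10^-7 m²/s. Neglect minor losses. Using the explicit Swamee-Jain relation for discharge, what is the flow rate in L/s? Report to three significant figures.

Q ≈ 7.81 L/s

Swamee-Jain (Type II): Q = -0.965·√(gD⁵h_f/L)·ln[ε/(3.7D) + √(3.17ν²L/(gD³h_f))]
√(gD⁵h_f/L) = √(9.81·0.0869⁵·7.36/412) = 9.319×10^-4
ε/(3.7D) = 4.67×10^-6; √(3.17ν²L/(gD³h_f)) = 1.65×10^-4
Q = -0.965·9.319×10^-4·ln(1.700×10^-4) = 0.007805 m³/s
Check: V = 1.32 m/s, Re = 1.15×10^5, f = 0.01747, h_f = 7.31 m ≈ 7.36 m ✓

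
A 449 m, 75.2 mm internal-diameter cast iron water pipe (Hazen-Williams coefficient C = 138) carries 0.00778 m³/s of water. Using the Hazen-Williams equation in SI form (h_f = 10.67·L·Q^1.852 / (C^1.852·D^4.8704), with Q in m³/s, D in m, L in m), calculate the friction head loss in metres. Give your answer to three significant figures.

h_f ≈ 19.3 m

h_f = 10.67·449·0.00778^1.852 / (138^1.852·0.0752^4.8704) = 19.26 m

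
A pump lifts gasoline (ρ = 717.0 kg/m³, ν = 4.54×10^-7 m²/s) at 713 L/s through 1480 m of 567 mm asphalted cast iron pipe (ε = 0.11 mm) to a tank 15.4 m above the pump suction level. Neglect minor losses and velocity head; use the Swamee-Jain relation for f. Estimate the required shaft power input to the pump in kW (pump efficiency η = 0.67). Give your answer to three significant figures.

V = 4Q/(πD²) = 2.824 m/s; Re = 3.53×10^6; ε/D = 1.94×10^-4; f = 0.01402
h_f = f(L/D)V²/2g = 14.87 m
Total head H = z + h_f = 15.4 + 14.87 = 30.27 m
P_hyd = ρgQH = 717.0·9.81·0.713·30.27 = 151.8 kW
P_shaft = P_hyd/η = 151.8/0.67 = 226.6 kW

P_shaft ≈ 227 kW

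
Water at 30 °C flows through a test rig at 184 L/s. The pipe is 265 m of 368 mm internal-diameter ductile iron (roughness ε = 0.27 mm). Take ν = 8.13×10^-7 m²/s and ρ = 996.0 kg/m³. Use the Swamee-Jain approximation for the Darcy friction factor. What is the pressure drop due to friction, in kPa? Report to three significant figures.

Δp ≈ 20.2 kPa

V = 4Q/(πD²) = 4·0.184/(π·0.368²) = 1.730 m/s
Re = VD/ν = 1.730·0.368/8.13×10^-7 = 7.83×10^5 → turbulent
ε/D = 0.27/368 = 7.34×10^-4
Swamee-Jain: f = 0.01882
h_f = f(L/D)V²/(2g) = 0.01882·(265/0.368)·1.730²/(2·9.81) = 2.068 m
Δp = ρg·h_f = 996.0·9.81·2.068 = 20.20 kPa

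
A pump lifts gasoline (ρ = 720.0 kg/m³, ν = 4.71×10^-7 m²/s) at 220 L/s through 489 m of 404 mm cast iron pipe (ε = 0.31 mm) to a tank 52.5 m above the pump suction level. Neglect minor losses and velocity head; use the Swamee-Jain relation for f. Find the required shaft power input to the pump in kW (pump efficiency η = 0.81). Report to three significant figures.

P_shaft ≈ 107 kW

V = 4Q/(πD²) = 1.716 m/s; Re = 1.47×10^6; ε/D = 7.67×10^-4; f = 0.01876
h_f = f(L/D)V²/2g = 3.408 m
Total head H = z + h_f = 52.5 + 3.408 = 55.91 m
P_hyd = ρgQH = 720.0·9.81·0.220·55.91 = 86.88 kW
P_shaft = P_hyd/η = 86.88/0.81 = 107.3 kW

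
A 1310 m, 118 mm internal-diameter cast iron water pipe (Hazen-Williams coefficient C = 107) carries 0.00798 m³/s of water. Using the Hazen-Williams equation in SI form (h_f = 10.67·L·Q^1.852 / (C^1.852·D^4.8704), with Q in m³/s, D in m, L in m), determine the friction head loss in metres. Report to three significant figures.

h_f ≈ 10.5 m

h_f = 10.67·1310·0.00798^1.852 / (107^1.852·0.118^4.8704) = 10.52 m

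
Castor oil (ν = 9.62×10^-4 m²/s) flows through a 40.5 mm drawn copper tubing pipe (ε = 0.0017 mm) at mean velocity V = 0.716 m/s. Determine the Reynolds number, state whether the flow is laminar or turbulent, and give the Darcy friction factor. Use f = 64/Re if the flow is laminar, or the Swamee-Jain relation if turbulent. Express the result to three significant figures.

Re ≈ 30.1; laminar; f = 64/Re ≈ 2.12

Re = VD/ν = 0.7160·0.0405/9.62×10^-4 = 30.1
Re < 2300 → laminar → f = 64/Re = 2.123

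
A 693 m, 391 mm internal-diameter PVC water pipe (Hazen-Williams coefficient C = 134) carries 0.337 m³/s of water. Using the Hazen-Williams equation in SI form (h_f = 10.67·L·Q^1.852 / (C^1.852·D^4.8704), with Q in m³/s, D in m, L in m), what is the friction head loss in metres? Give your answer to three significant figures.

h_f = 10.67·693·0.337^1.852 / (134^1.852·0.391^4.8704) = 10.99 m

h_f ≈ 11.0 m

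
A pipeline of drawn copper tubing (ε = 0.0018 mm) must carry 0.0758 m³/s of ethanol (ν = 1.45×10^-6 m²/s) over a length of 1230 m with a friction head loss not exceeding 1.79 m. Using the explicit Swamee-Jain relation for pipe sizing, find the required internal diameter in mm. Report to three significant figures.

D ≈ 354 mm

Swamee-Jain (Type III): D = 0.66·[ε^1.25·(LQ²/(gh_f))^4.75 + ν·Q^9.4·(L/(gh_f))^5.2]^0.04
LQ²/(gh_f) = 0.4025; L/(gh_f) = 70.05
Term 1 = ε^1.25·(…)^4.75 = 8.74×10^-10; Term 2 = ν·Q^9.4·(…)^5.2 = 1.68×10^-7
D = 0.66·(8.74×10^-10 + 1.68×10^-7)^0.04 = 0.3537 m = 354 mm
Check: V = 0.771 m/s, Re = 1.88×10^5, f = 0.01576, h_f = 1.66 m ≈ 1.79 m ✓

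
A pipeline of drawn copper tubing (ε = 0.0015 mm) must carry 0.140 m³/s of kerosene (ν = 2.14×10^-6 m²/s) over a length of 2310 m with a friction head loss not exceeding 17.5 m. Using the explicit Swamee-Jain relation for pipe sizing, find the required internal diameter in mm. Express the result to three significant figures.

Swamee-Jain (Type III): D = 0.66·[ε^1.25·(LQ²/(gh_f))^4.75 + ν·Q^9.4·(L/(gh_f))^5.2]^0.04
LQ²/(gh_f) = 0.2637; L/(gh_f) = 13.46
Term 1 = ε^1.25·(…)^4.75 = 9.35×10^-11; Term 2 = ν·Q^9.4·(…)^5.2 = 1.49×10^-8
D = 0.66·(9.35×10^-11 + 1.49×10^-8)^0.04 = 0.3211 m = 321 mm
Check: V = 1.73 m/s, Re = 2.59×10^5, f = 0.01482, h_f = 16.2 m ≈ 17.5 m ✓

D ≈ 321 mm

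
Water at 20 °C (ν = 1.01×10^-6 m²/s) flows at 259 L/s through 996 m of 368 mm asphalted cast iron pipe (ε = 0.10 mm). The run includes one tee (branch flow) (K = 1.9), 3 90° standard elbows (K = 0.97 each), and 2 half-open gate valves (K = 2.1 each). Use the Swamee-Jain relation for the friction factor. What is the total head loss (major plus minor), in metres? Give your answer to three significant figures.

V = 4Q/(πD²) = 2.435 m/s; V²/2g = 0.3022 m
Re = 8.87×10^5, ε/D = 2.72×10^-4 → f = 0.01559 (Swamee-Jain)
Major: h_f = f(L/D)·V²/2g = 0.01559·2707·0.3022 = 12.75 m
Minor: ΣK = 9.01; h_m = ΣK·V²/2g = 2.723 m
Total H_L = 12.75 + 2.723 = 15.47 m

H_L ≈ 15.5 m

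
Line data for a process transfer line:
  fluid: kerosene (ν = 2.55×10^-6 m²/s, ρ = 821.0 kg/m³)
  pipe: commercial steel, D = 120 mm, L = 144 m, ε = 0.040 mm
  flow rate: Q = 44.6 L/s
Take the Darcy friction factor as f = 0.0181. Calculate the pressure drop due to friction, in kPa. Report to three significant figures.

V = 4Q/(πD²) = 4·0.0446/(π·0.120²) = 3.944 m/s
h_f = f(L/D)V²/(2g) = 0.01810·(144/0.120)·3.944²/(2·9.81) = 17.22 m
Δp = ρg·h_f = 821.0·9.81·17.22 = 138.7 kPa

Δp ≈ 139 kPa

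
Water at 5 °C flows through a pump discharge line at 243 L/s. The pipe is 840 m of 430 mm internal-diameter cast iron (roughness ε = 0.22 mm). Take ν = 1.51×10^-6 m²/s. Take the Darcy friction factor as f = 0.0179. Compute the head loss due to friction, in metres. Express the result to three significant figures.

V = 4Q/(πD²) = 4·0.243/(π·0.430²) = 1.673 m/s
h_f = f(L/D)V²/(2g) = 0.01790·(840/0.430)·1.673²/(2·9.81) = 4.990 m

h_f ≈ 4.99 m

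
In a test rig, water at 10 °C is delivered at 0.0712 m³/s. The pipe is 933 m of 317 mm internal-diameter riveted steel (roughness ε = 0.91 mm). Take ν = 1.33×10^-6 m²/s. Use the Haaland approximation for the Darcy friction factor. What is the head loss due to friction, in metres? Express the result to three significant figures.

h_f ≈ 3.23 m

V = 4Q/(πD²) = 4·0.0712/(π·0.317²) = 0.9021 m/s
Re = VD/ν = 0.9021·0.317/1.33×10^-6 = 2.15×10^5 → turbulent
ε/D = 0.91/317 = 0.00287
Haaland: f = 0.02647
h_f = f(L/D)V²/(2g) = 0.02647·(933/0.317)·0.9021²/(2·9.81) = 3.232 m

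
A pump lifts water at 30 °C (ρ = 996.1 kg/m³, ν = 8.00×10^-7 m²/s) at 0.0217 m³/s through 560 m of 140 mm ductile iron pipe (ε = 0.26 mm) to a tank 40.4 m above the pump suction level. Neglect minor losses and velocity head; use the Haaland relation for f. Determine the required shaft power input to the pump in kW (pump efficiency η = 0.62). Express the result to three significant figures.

P_shaft ≈ 17.1 kW

V = 4Q/(πD²) = 1.410 m/s; Re = 2.47×10^5; ε/D = 0.00186; f = 0.02369
h_f = f(L/D)V²/2g = 9.596 m
Total head H = z + h_f = 40.4 + 9.596 = 50.00 m
P_hyd = ρgQH = 996.1·9.81·0.0217·50.00 = 10.60 kW
P_shaft = P_hyd/η = 10.60/0.62 = 17.10 kW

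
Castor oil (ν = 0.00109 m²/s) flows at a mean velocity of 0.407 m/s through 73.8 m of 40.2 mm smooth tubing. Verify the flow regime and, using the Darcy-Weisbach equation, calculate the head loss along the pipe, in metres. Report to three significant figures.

Re = VD/ν = 0.407·0.04020/0.00109 = 15.0 → laminar (Re < 2300)
f = 64/Re = 4.264
h_f = f(L/D)V²/(2g) = 4.264·(73.8/0.04020)·0.407²/(2·9.81) = 66.09 m

h_f ≈ 66.1 m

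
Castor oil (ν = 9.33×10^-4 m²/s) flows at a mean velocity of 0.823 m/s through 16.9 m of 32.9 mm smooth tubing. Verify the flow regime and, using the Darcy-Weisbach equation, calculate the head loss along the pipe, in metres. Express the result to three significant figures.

h_f ≈ 39.1 m

Re = VD/ν = 0.823·0.03290/9.33×10^-4 = 29.0 → laminar (Re < 2300)
f = 64/Re = 2.205
h_f = f(L/D)V²/(2g) = 2.205·(16.9/0.03290)·0.823²/(2·9.81) = 39.11 m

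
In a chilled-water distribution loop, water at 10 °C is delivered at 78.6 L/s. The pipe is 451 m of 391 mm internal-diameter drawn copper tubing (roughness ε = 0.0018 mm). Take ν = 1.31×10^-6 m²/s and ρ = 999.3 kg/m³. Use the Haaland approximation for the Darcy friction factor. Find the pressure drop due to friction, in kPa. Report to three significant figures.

V = 4Q/(πD²) = 4·0.0786/(π·0.391²) = 0.6546 m/s
Re = VD/ν = 0.6546·0.391/1.31×10^-6 = 1.95×10^5 → turbulent
ε/D = 0.0018/391 = 4.60×10^-6
Haaland: f = 0.01560
h_f = f(L/D)V²/(2g) = 0.01560·(451/0.391)·0.6546²/(2·9.81) = 0.3929 m
Δp = ρg·h_f = 999.3·9.81·0.3929 = 3.851 kPa

Δp ≈ 3.85 kPa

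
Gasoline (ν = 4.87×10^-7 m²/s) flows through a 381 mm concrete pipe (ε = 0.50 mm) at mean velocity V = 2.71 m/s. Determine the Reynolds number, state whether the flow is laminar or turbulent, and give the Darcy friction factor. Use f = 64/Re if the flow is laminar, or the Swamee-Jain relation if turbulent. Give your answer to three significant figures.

Re ≈ 2.12×10^6; turbulent; f ≈ 0.0212

Re = VD/ν = 2.710·0.381/4.87×10^-7 = 2.12×10^6
Re > 4000 → turbulent; ε/D = 0.00131
Swamee-Jain: f = 0.02117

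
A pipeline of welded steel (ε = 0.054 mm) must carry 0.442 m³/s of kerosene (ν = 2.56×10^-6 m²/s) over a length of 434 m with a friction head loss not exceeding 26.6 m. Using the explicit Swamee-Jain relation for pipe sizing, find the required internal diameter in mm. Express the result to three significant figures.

Swamee-Jain (Type III): D = 0.66·[ε^1.25·(LQ²/(gh_f))^4.75 + ν·Q^9.4·(L/(gh_f))^5.2]^0.04
LQ²/(gh_f) = 0.3249; L/(gh_f) = 1.663
Term 1 = ε^1.25·(…)^4.75 = 2.22×10^-8; Term 2 = ν·Q^9.4·(…)^5.2 = 1.68×10^-8
D = 0.66·(2.22×10^-8 + 1.68×10^-8)^0.04 = 0.3336 m = 334 mm
Check: V = 5.06 m/s, Re = 6.59×10^5, f = 0.01478, h_f = 25.1 m ≈ 26.6 m ✓

D ≈ 334 mm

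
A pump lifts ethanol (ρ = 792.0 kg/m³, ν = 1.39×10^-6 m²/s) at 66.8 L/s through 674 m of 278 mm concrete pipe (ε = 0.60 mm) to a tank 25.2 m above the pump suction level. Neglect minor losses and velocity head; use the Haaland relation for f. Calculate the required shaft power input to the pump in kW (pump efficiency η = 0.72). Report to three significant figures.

P_shaft ≈ 20.8 kW

V = 4Q/(πD²) = 1.101 m/s; Re = 2.20×10^5; ε/D = 0.00216; f = 0.02463
h_f = f(L/D)V²/2g = 3.686 m
Total head H = z + h_f = 25.2 + 3.686 = 28.89 m
P_hyd = ρgQH = 792.0·9.81·0.0668·28.89 = 14.99 kW
P_shaft = P_hyd/η = 14.99/0.72 = 20.82 kW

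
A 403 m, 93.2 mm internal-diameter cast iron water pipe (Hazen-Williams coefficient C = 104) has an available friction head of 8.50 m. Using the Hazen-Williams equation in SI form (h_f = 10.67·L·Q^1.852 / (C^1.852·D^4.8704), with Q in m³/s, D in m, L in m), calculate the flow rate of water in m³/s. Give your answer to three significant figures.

Rearranging: Q = [h_f·C^1.852·D^4.8704 / (10.67·L)]^(1/1.852)
Q = [8.50·104^1.852·0.0932^4.8704 / (10.67·403)]^0.540 = 0.007026 m³/s

Q ≈ 0.00703 m³/s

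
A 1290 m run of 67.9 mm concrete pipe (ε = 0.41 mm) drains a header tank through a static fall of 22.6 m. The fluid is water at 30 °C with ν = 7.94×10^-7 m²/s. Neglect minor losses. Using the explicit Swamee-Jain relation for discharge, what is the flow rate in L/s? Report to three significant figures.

Swamee-Jain (Type II): Q = -0.965·√(gD⁵h_f/L)·ln[ε/(3.7D) + √(3.17ν²L/(gD³h_f))]
√(gD⁵h_f/L) = √(9.81·0.0679⁵·22.6/1290) = 4.980×10^-4
ε/(3.7D) = 0.00163; √(3.17ν²L/(gD³h_f)) = 1.93×10^-4
Q = -0.965·4.980×10^-4·ln(0.001825) = 0.003031 m³/s
Check: V = 0.837 m/s, Re = 7.16×10^4, f = 0.03363, h_f = 22.8 m ≈ 22.6 m ✓

Q ≈ 3.03 L/s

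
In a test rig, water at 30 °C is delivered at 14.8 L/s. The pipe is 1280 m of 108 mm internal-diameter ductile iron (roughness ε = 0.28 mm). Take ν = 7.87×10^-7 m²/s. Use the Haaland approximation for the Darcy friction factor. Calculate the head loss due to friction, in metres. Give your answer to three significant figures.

V = 4Q/(πD²) = 4·0.0148/(π·0.108²) = 1.616 m/s
Re = VD/ν = 1.616·0.108/7.87×10^-7 = 2.22×10^5 → turbulent
ε/D = 0.28/108 = 0.00259
Haaland: f = 0.02577
h_f = f(L/D)V²/(2g) = 0.02577·(1280/0.108)·1.616²/(2·9.81) = 40.63 m

h_f ≈ 40.6 m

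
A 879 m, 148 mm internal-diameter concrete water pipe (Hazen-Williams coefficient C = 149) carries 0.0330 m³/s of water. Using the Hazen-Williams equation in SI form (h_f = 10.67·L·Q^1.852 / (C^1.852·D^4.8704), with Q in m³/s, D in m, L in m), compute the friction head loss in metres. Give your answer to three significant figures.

h_f ≈ 17.6 m

h_f = 10.67·879·0.0330^1.852 / (149^1.852·0.148^4.8704) = 17.57 m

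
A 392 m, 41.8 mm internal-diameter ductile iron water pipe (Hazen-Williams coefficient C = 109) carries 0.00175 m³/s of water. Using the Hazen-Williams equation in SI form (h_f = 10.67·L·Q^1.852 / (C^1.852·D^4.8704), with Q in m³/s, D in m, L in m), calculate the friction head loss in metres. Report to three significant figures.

h_f = 10.67·392·0.00175^1.852 / (109^1.852·0.0418^4.8704) = 28.69 m

h_f ≈ 28.7 m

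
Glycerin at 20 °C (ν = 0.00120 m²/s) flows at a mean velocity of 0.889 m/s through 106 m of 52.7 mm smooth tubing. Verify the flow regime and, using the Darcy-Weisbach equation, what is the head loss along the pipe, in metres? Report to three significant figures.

Re = VD/ν = 0.889·0.05270/0.00120 = 39.0 → laminar (Re < 2300)
f = 64/Re = 1.639
h_f = f(L/D)V²/(2g) = 1.639·(106/0.05270)·0.889²/(2·9.81) = 132.8 m

h_f ≈ 133 m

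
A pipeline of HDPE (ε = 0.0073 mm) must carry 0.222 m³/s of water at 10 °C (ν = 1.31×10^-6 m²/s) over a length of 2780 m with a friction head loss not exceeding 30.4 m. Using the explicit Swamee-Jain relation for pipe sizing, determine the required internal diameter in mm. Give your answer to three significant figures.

Swamee-Jain (Type III): D = 0.66·[ε^1.25·(LQ²/(gh_f))^4.75 + ν·Q^9.4·(L/(gh_f))^5.2]^0.04
LQ²/(gh_f) = 0.4594; L/(gh_f) = 9.322
Term 1 = ε^1.25·(…)^4.75 = 9.43×10^-9; Term 2 = ν·Q^9.4·(…)^5.2 = 1.03×10^-7
D = 0.66·(9.43×10^-9 + 1.03×10^-7)^0.04 = 0.3480 m = 348 mm
Check: V = 2.33 m/s, Re = 6.20×10^5, f = 0.01298, h_f = 28.8 m ≈ 30.4 m ✓

D ≈ 348 mm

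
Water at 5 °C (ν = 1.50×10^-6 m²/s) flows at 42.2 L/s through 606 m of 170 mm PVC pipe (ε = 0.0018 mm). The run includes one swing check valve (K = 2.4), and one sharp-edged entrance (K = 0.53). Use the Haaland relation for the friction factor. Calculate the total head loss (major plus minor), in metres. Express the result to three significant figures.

V = 4Q/(πD²) = 1.859 m/s; V²/2g = 0.1762 m
Re = 2.11×10^5, ε/D = 1.06×10^-5 → f = 0.01541 (Haaland)
Major: h_f = f(L/D)·V²/2g = 0.01541·3565·0.1762 = 9.677 m
Minor: ΣK = 2.93; h_m = ΣK·V²/2g = 0.5162 m
Total H_L = 9.677 + 0.5162 = 10.19 m

H_L ≈ 10.2 m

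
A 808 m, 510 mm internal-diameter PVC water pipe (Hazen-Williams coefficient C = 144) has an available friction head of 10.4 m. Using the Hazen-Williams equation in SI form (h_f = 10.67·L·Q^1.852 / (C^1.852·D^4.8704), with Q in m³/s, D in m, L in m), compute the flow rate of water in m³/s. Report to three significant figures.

Q ≈ 0.651 m³/s

Rearranging: Q = [h_f·C^1.852·D^4.8704 / (10.67·L)]^(1/1.852)
Q = [10.4·144^1.852·0.510^4.8704 / (10.67·808)]^0.540 = 0.6508 m³/s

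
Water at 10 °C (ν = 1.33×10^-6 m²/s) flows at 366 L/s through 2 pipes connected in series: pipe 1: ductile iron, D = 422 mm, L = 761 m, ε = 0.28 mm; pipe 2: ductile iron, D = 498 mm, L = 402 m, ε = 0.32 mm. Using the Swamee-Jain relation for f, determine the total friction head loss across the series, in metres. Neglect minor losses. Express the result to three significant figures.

Pipe 1: V = 2.617 m/s, Re = 8.30×10^5, ε/D = 6.64×10^-4, f = 0.01841, h_1 = f(L/D)V²/2g = 11.58 m
Pipe 2: V = 1.879 m/s, Re = 7.04×10^5, ε/D = 6.43×10^-4, f = 0.01838, h_2 = f(L/D)V²/2g = 2.670 m
Series → Q common, losses add: H = Σh = 14.25 m

H ≈ 14.3 m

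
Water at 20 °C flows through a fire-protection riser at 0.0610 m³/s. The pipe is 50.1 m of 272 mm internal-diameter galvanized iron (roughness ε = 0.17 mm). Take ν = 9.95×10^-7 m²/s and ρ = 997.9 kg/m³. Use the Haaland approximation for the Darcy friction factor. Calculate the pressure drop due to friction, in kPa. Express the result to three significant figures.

Δp ≈ 1.91 kPa

V = 4Q/(πD²) = 4·0.0610/(π·0.272²) = 1.050 m/s
Re = VD/ν = 1.050·0.272/9.95×10^-7 = 2.87×10^5 → turbulent
ε/D = 0.17/272 = 6.25×10^-4
Haaland: f = 0.01881
h_f = f(L/D)V²/(2g) = 0.01881·(50.1/0.272)·1.050²/(2·9.81) = 0.1946 m
Δp = ρg·h_f = 997.9·9.81·0.1946 = 1.905 kPa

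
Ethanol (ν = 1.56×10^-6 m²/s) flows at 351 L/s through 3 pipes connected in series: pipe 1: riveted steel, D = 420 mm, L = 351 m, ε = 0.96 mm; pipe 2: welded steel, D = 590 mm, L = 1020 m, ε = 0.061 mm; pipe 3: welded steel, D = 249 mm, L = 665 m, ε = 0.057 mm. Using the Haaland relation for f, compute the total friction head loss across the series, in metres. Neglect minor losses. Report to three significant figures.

H ≈ 114 m

Pipe 1: V = 2.533 m/s, Re = 6.82×10^5, ε/D = 0.00229, f = 0.02454, h_1 = f(L/D)V²/2g = 6.709 m
Pipe 2: V = 1.284 m/s, Re = 4.86×10^5, ε/D = 1.03×10^-4, f = 0.01435, h_2 = f(L/D)V²/2g = 2.084 m
Pipe 3: V = 7.208 m/s, Re = 1.15×10^6, ε/D = 2.29×10^-4, f = 0.01482, h_3 = f(L/D)V²/2g = 104.8 m
Series → Q common, losses add: H = Σh = 113.6 m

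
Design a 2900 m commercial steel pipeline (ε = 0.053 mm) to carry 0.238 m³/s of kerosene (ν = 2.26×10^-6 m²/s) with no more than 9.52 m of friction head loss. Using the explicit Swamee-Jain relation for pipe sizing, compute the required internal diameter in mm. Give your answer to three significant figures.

Swamee-Jain (Type III): D = 0.66·[ε^1.25·(LQ²/(gh_f))^4.75 + ν·Q^9.4·(L/(gh_f))^5.2]^0.04
LQ²/(gh_f) = 1.759; L/(gh_f) = 31.05
Term 1 = ε^1.25·(…)^4.75 = 6.61×10^-5; Term 2 = ν·Q^9.4·(…)^5.2 = 1.79×10^-4
D = 0.66·(6.61×10^-5 + 1.79×10^-4)^0.04 = 0.4733 m = 473 mm
Check: V = 1.35 m/s, Re = 2.83×10^5, f = 0.01567, h_f = 8.96 m ≈ 9.52 m ✓

D ≈ 473 mm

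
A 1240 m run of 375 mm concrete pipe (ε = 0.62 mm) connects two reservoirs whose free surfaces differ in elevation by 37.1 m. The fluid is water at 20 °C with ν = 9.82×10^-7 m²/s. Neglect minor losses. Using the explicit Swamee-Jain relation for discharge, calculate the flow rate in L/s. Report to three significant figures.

Swamee-Jain (Type II): Q = -0.965·√(gD⁵h_f/L)·ln[ε/(3.7D) + √(3.17ν²L/(gD³h_f))]
√(gD⁵h_f/L) = √(9.81·0.375⁵·37.1/1240) = 0.04665
ε/(3.7D) = 4.47×10^-4; √(3.17ν²L/(gD³h_f)) = 1.41×10^-5
Q = -0.965·0.04665·ln(4.609×10^-4) = 0.3459 m³/s
Check: V = 3.13 m/s, Re = 1.20×10^6, f = 0.02253, h_f = 37.2 m ≈ 37.1 m ✓

Q ≈ 346 L/s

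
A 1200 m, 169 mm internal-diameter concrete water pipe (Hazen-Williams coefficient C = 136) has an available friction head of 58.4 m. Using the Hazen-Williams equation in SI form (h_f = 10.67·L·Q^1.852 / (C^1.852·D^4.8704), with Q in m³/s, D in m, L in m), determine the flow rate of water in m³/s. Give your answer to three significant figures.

Rearranging: Q = [h_f·C^1.852·D^4.8704 / (10.67·L)]^(1/1.852)
Q = [58.4·136^1.852·0.169^4.8704 / (10.67·1200)]^0.540 = 0.06903 m³/s

Q ≈ 0.0690 m³/s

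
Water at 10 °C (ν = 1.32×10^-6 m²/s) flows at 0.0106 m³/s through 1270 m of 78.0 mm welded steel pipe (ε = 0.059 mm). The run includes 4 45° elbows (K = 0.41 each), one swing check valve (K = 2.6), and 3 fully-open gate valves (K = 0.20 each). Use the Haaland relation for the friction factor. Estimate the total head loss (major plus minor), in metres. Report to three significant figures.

H_L ≈ 85.1 m

V = 4Q/(πD²) = 2.218 m/s; V²/2g = 0.2508 m
Re = 1.31×10^5, ε/D = 7.56×10^-4 → f = 0.02054 (Haaland)
Major: h_f = f(L/D)·V²/2g = 0.02054·16282·0.2508 = 83.88 m
Minor: ΣK = 4.84; h_m = ΣK·V²/2g = 1.214 m
Total H_L = 83.88 + 1.214 = 85.10 m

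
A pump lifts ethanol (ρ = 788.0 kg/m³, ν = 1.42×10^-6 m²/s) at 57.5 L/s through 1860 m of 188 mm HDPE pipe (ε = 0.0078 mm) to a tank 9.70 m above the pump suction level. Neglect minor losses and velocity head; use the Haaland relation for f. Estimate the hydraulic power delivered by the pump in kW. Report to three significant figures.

V = 4Q/(πD²) = 2.071 m/s; Re = 2.74×10^5; ε/D = 4.15×10^-5; f = 0.01493
h_f = f(L/D)V²/2g = 32.29 m
Total head H = z + h_f = 9.70 + 32.29 = 41.99 m
P_hyd = ρgQH = 788.0·9.81·0.0575·41.99 = 18.67 kW

P_hyd ≈ 18.7 kW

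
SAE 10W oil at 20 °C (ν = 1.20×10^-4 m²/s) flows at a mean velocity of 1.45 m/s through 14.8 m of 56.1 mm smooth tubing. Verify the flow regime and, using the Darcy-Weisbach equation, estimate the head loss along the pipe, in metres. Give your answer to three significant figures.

h_f ≈ 2.67 m

Re = VD/ν = 1.45·0.05610/1.20×10^-4 = 678 → laminar (Re < 2300)
f = 64/Re = 0.09441
h_f = f(L/D)V²/(2g) = 0.09441·(14.8/0.05610)·1.45²/(2·9.81) = 2.669 m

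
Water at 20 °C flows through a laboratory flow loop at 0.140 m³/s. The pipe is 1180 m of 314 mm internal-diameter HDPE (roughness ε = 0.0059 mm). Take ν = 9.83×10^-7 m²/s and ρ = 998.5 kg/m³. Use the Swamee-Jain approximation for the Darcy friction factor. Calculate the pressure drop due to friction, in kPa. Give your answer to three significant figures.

V = 4Q/(πD²) = 4·0.140/(π·0.314²) = 1.808 m/s
Re = VD/ν = 1.808·0.314/9.83×10^-7 = 5.78×10^5 → turbulent
ε/D = 0.0059/314 = 1.88×10^-5
Swamee-Jain: f = 0.01308
h_f = f(L/D)V²/(2g) = 0.01308·(1180/0.314)·1.808²/(2·9.81) = 8.191 m
Δp = ρg·h_f = 998.5·9.81·8.191 = 80.23 kPa

Δp ≈ 80.2 kPa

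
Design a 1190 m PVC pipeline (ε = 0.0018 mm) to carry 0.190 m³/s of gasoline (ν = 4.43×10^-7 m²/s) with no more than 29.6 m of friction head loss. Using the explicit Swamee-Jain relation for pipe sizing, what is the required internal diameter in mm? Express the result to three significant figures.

D ≈ 265 mm

Swamee-Jain (Type III): D = 0.66·[ε^1.25·(LQ²/(gh_f))^4.75 + ν·Q^9.4·(L/(gh_f))^5.2]^0.04
LQ²/(gh_f) = 0.1479; L/(gh_f) = 4.098
Term 1 = ε^1.25·(…)^4.75 = 7.53×10^-12; Term 2 = ν·Q^9.4·(…)^5.2 = 1.13×10^-10
D = 0.66·(7.53×10^-12 + 1.13×10^-10)^0.04 = 0.2647 m = 265 mm
Check: V = 3.45 m/s, Re = 2.06×10^6, f = 0.01058, h_f = 28.9 m ≈ 29.6 m ✓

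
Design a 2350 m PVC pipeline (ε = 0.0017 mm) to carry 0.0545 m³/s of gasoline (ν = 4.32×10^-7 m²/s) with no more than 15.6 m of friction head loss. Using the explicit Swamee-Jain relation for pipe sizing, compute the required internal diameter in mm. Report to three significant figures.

D ≈ 217 mm

Swamee-Jain (Type III): D = 0.66·[ε^1.25·(LQ²/(gh_f))^4.75 + ν·Q^9.4·(L/(gh_f))^5.2]^0.04
LQ²/(gh_f) = 0.04561; L/(gh_f) = 15.36
Term 1 = ε^1.25·(…)^4.75 = 2.62×10^-14; Term 2 = ν·Q^9.4·(…)^5.2 = 8.44×10^-13
D = 0.66·(2.62×10^-14 + 8.44×10^-13)^0.04 = 0.2173 m = 217 mm
Check: V = 1.47 m/s, Re = 7.39×10^5, f = 0.01238, h_f = 14.7 m ≈ 15.6 m ✓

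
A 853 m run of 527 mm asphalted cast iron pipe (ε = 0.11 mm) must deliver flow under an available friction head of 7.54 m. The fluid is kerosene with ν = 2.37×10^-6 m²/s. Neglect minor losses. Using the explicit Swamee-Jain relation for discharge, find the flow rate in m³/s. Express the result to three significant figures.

Swamee-Jain (Type II): Q = -0.965·√(gD⁵h_f/L)·ln[ε/(3.7D) + √(3.17ν²L/(gD³h_f))]
√(gD⁵h_f/L) = √(9.81·0.527⁵·7.54/853) = 0.05937
ε/(3.7D) = 5.64×10^-5; √(3.17ν²L/(gD³h_f)) = 3.75×10^-5
Q = -0.965·0.05937·ln(9.387×10^-5) = 0.5313 m³/s
Check: V = 2.44 m/s, Re = 5.42×10^5, f = 0.01549, h_f = 7.58 m ≈ 7.54 m ✓

Q ≈ 0.531 m³/s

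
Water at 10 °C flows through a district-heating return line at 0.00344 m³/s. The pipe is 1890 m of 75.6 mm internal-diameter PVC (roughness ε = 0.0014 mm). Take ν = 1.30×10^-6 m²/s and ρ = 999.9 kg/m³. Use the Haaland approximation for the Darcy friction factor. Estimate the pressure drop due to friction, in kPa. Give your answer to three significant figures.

Δp ≈ 156 kPa

V = 4Q/(πD²) = 4·0.00344/(π·0.0756²) = 0.7663 m/s
Re = VD/ν = 0.7663·0.0756/1.30×10^-6 = 4.46×10^4 → turbulent
ε/D = 0.0014/75.6 = 1.85×10^-5
Haaland: f = 0.02130
h_f = f(L/D)V²/(2g) = 0.02130·(1890/0.0756)·0.7663²/(2·9.81) = 15.94 m
Δp = ρg·h_f = 999.9·9.81·15.94 = 156.4 kPa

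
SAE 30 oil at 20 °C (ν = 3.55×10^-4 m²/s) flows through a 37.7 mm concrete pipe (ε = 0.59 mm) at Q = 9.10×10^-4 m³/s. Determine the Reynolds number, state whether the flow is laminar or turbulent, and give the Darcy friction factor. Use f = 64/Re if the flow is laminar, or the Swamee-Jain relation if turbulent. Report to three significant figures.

V = 4Q/(πD²) = 0.8152 m/s
Re = VD/ν = 0.8152·0.0377/3.55×10^-4 = 86.6
Re < 2300 → laminar → f = 64/Re = 0.7393

Re ≈ 86.6; laminar; f = 64/Re ≈ 0.739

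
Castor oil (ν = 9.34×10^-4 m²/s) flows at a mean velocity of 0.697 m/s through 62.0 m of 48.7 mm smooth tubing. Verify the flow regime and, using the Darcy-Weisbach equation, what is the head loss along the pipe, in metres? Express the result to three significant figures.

Re = VD/ν = 0.697·0.04870/9.34×10^-4 = 36.3 → laminar (Re < 2300)
f = 64/Re = 1.761
h_f = f(L/D)V²/(2g) = 1.761·(62.0/0.04870)·0.697²/(2·9.81) = 55.51 m

h_f ≈ 55.5 m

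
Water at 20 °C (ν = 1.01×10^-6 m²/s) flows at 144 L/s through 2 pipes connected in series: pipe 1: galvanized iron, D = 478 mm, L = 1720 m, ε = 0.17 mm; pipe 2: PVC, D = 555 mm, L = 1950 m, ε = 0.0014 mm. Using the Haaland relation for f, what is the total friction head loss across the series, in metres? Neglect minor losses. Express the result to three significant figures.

Pipe 1: V = 0.8024 m/s, Re = 3.80×10^5, ε/D = 3.56×10^-4, f = 0.01688, h_1 = f(L/D)V²/2g = 1.993 m
Pipe 2: V = 0.5952 m/s, Re = 3.27×10^5, ε/D = 2.52×10^-6, f = 0.01413, h_2 = f(L/D)V²/2g = 0.8968 m
Series → Q common, losses add: H = Σh = 2.890 m

H ≈ 2.89 m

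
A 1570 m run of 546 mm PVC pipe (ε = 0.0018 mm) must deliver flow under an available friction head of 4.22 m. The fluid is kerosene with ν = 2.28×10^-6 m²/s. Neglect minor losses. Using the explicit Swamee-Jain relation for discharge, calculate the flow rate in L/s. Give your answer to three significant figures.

Swamee-Jain (Type II): Q = -0.965·√(gD⁵h_f/L)·ln[ε/(3.7D) + √(3.17ν²L/(gD³h_f))]
√(gD⁵h_f/L) = √(9.81·0.546⁵·4.22/1570) = 0.03577
ε/(3.7D) = 8.91×10^-7; √(3.17ν²L/(gD³h_f)) = 6.20×10^-5
Q = -0.965·0.03577·ln(6.285×10^-5) = 0.3340 m³/s
Check: V = 1.43 m/s, Re = 3.42×10^5, f = 0.01407, h_f = 4.20 m ≈ 4.22 m ✓

Q ≈ 334 L/s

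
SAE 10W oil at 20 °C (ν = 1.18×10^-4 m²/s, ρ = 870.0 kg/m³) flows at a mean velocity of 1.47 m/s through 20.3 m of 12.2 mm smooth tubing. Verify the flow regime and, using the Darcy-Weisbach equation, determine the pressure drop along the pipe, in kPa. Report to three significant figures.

Δp ≈ 659 kPa

Re = VD/ν = 1.47·0.01220/1.18×10^-4 = 152 → laminar (Re < 2300)
f = 64/Re = 0.4211
h_f = f(L/D)V²/(2g) = 0.4211·(20.3/0.01220)·1.47²/(2·9.81) = 77.17 m
Δp = ρg·h_f = 870.0·9.81·77.17 = 658.6 kPa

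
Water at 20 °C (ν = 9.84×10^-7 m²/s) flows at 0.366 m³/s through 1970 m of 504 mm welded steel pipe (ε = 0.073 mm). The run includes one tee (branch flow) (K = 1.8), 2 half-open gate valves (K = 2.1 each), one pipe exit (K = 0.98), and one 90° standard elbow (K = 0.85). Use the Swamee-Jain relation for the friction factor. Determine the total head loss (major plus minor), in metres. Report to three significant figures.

H_L ≈ 10.9 m

V = 4Q/(πD²) = 1.835 m/s; V²/2g = 0.1715 m
Re = 9.40×10^5, ε/D = 1.45×10^-4 → f = 0.01418 (Swamee-Jain)
Major: h_f = f(L/D)·V²/2g = 0.01418·3909·0.1715 = 9.509 m
Minor: ΣK = 7.83; h_m = ΣK·V²/2g = 1.343 m
Total H_L = 9.509 + 1.343 = 10.85 m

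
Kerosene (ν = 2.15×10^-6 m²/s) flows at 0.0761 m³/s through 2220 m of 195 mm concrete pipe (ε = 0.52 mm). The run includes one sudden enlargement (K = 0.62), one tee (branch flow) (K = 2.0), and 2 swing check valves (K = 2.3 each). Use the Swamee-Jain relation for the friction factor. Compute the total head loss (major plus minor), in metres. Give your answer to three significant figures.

V = 4Q/(πD²) = 2.548 m/s; V²/2g = 0.3309 m
Re = 2.31×10^5, ε/D = 0.00267 → f = 0.02612 (Swamee-Jain)
Major: h_f = f(L/D)·V²/2g = 0.02612·11385·0.3309 = 98.42 m
Minor: ΣK = 7.22; h_m = ΣK·V²/2g = 2.389 m
Total H_L = 98.42 + 2.389 = 100.8 m

H_L ≈ 101 m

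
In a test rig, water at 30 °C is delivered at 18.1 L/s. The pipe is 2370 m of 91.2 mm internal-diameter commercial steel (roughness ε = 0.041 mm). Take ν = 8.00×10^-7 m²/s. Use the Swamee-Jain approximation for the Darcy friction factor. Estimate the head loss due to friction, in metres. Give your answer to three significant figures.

h_f ≈ 183 m

V = 4Q/(πD²) = 4·0.0181/(π·0.0912²) = 2.771 m/s
Re = VD/ν = 2.771·0.0912/8.00×10^-7 = 3.16×10^5 → turbulent
ε/D = 0.041/91.2 = 4.50×10^-4
Swamee-Jain: f = 0.01796
h_f = f(L/D)V²/(2g) = 0.01796·(2370/0.0912)·2.771²/(2·9.81) = 182.7 m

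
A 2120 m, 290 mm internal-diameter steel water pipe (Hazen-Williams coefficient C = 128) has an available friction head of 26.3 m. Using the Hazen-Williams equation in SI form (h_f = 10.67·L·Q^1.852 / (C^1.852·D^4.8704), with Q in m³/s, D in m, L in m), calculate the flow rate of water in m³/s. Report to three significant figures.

Rearranging: Q = [h_f·C^1.852·D^4.8704 / (10.67·L)]^(1/1.852)
Q = [26.3·128^1.852·0.290^4.8704 / (10.67·2120)]^0.540 = 0.1285 m³/s

Q ≈ 0.128 m³/s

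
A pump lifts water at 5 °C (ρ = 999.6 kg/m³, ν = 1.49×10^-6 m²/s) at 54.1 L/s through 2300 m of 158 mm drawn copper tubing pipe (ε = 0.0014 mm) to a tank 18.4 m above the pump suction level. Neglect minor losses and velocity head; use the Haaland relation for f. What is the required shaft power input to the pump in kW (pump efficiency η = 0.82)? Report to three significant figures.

V = 4Q/(πD²) = 2.759 m/s; Re = 2.93×10^5; ε/D = 8.86×10^-6; f = 0.01448
h_f = f(L/D)V²/2g = 81.79 m
Total head H = z + h_f = 18.4 + 81.79 = 100.2 m
P_hyd = ρgQH = 999.6·9.81·0.0541·100.2 = 53.15 kW
P_shaft = P_hyd/η = 53.15/0.82 = 64.82 kW

P_shaft ≈ 64.8 kW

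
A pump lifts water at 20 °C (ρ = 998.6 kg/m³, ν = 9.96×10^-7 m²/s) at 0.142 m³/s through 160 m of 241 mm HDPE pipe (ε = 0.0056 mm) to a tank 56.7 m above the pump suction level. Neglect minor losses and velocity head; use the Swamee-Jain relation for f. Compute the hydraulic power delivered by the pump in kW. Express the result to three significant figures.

P_hyd ≈ 84.6 kW

V = 4Q/(πD²) = 3.113 m/s; Re = 7.53×10^5; ε/D = 2.32×10^-5; f = 0.01264
h_f = f(L/D)V²/2g = 4.146 m
Total head H = z + h_f = 56.7 + 4.146 = 60.85 m
P_hyd = ρgQH = 998.6·9.81·0.142·60.85 = 84.64 kW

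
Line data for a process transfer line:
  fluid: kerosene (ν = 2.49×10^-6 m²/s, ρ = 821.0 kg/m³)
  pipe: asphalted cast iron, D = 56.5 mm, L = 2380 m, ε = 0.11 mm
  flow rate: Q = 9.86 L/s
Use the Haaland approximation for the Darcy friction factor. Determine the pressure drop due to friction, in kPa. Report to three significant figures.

Δp ≈ 6690 kPa

V = 4Q/(πD²) = 4·0.00986/(π·0.0565²) = 3.933 m/s
Re = VD/ν = 3.933·0.0565/2.49×10^-6 = 8.92×10^4 → turbulent
ε/D = 0.11/56.5 = 0.00195
Haaland: f = 0.02500
h_f = f(L/D)V²/(2g) = 0.02500·(2380/0.0565)·3.933²/(2·9.81) = 830.3 m
Δp = ρg·h_f = 821.0·9.81·830.3 = 6687 kPa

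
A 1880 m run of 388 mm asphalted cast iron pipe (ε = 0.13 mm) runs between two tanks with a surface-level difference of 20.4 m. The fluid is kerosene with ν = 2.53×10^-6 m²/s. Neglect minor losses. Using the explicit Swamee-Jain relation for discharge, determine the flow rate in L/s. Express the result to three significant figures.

Q ≈ 260 L/s

Swamee-Jain (Type II): Q = -0.965·√(gD⁵h_f/L)·ln[ε/(3.7D) + √(3.17ν²L/(gD³h_f))]
√(gD⁵h_f/L) = √(9.81·0.388⁵·20.4/1880) = 0.03059
ε/(3.7D) = 9.06×10^-5; √(3.17ν²L/(gD³h_f)) = 5.71×10^-5
Q = -0.965·0.03059·ln(1.477×10^-4) = 0.2604 m³/s
Check: V = 2.20 m/s, Re = 3.38×10^5, f = 0.01713, h_f = 20.5 m ≈ 20.4 m ✓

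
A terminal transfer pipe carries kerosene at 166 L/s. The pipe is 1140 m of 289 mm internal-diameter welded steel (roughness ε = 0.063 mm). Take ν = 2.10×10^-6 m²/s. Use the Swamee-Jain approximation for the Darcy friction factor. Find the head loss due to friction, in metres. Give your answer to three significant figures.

h_f ≈ 20.9 m

V = 4Q/(πD²) = 4·0.166/(π·0.289²) = 2.531 m/s
Re = VD/ν = 2.531·0.289/2.10×10^-6 = 3.48×10^5 → turbulent
ε/D = 0.063/289 = 2.18×10^-4
Swamee-Jain: f = 0.01620
h_f = f(L/D)V²/(2g) = 0.01620·(1140/0.289)·2.531²/(2·9.81) = 20.86 m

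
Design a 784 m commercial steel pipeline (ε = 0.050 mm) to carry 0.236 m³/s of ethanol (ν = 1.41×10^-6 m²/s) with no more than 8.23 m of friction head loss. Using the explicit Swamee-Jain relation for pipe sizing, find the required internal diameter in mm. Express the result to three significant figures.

D ≈ 369 mm

Swamee-Jain (Type III): D = 0.66·[ε^1.25·(LQ²/(gh_f))^4.75 + ν·Q^9.4·(L/(gh_f))^5.2]^0.04
LQ²/(gh_f) = 0.5408; L/(gh_f) = 9.711
Term 1 = ε^1.25·(…)^4.75 = 2.27×10^-7; Term 2 = ν·Q^9.4·(…)^5.2 = 2.44×10^-7
D = 0.66·(2.27×10^-7 + 2.44×10^-7)^0.04 = 0.3685 m = 369 mm
Check: V = 2.21 m/s, Re = 5.78×10^5, f = 0.01465, h_f = 7.78 m ≈ 8.23 m ✓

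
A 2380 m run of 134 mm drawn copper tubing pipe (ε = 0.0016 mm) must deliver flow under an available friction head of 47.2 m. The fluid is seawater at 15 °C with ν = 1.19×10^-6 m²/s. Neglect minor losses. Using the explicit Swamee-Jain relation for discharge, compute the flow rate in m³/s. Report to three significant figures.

Swamee-Jain (Type II): Q = -0.965·√(gD⁵h_f/L)·ln[ε/(3.7D) + √(3.17ν²L/(gD³h_f))]
√(gD⁵h_f/L) = √(9.81·0.134⁵·47.2/2380) = 0.002899
ε/(3.7D) = 3.23×10^-6; √(3.17ν²L/(gD³h_f)) = 9.79×10^-5
Q = -0.965·0.002899·ln(1.012×10^-4) = 0.02574 m³/s
Check: V = 1.82 m/s, Re = 2.05×10^5, f = 0.01556, h_f = 46.9 m ≈ 47.2 m ✓

Q ≈ 0.0257 m³/s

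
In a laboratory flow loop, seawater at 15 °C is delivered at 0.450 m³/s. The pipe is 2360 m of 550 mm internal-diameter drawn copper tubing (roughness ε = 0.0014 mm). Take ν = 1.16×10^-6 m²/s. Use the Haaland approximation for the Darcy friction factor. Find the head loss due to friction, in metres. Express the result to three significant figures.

h_f ≈ 9.29 m

V = 4Q/(πD²) = 4·0.450/(π·0.550²) = 1.894 m/s
Re = VD/ν = 1.894·0.550/1.16×10^-6 = 8.98×10^5 → turbulent
ε/D = 0.0014/550 = 2.55×10^-6
Haaland: f = 0.01184
h_f = f(L/D)V²/(2g) = 0.01184·(2360/0.550)·1.894²/(2·9.81) = 9.287 m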